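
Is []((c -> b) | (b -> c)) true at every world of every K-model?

Tableau for the negation ~[]((c -> b) | (b -> c)):
1. ~[]((c -> b) | (b -> c)), w0
2. ~((c -> b) | (b -> c)), w1
3. ~(c -> b), w1
4. ~(b -> c), w1
5. c, w1
6. ~b, w1
7. b, w1
8. ~c, w1
Accessibility: w0Rw1
Branch closes: b and ~b both at w1.
All branches of the negation close; one closing branch shown above.

Yes, valid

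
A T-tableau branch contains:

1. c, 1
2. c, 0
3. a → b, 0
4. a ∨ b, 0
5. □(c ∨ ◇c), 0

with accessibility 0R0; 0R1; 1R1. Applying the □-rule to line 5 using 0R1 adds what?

c ∨ ◇c, 1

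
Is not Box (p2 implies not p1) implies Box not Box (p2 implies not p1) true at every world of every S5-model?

Valid

Tableau for the negation not (not Box (p2 implies not p1) implies Box not Box (p2 implies not p1)):
1. not (not Box (p2 implies not p1) implies Box not Box (p2 implies not p1)), u
2. not Box (p2 implies not p1), u   [neg-implies-rule on 1]
3. not Box not Box (p2 implies not p1), u   [neg-implies-rule on 1]
4. not (p2 implies not p1), v   [neg-Box-rule on 2: fresh world v, uRv]
5. p2, v   [neg-implies-rule on 4]
6. p1, v   [neg-implies-rule on 4]
7. Box (p2 implies not p1), w   [neg-Box-rule on 3: fresh world w, uRw]
8. p2 implies not p1, u   [Box-rule on 7 via wRu]
9. p2 implies not p1, v   [Box-rule on 7 via wRv]
10. p2 implies not p1, w   [Box-rule on 7 via wRw]
11. not p1, u   [implies-rule on 8 (branches; this branch)]
12. not p1, v   [implies-rule on 9 (branches; this branch)]
Accessibility: uRu, uRv, uRw, vRu, vRv, vRw, wRu, wRv, wRw
Branch closes: p1 and not p1 both at v.
Every branch of the negation's tableau closes; the branch above is one of them.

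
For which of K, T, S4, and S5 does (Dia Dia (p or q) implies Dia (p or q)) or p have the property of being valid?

T-tableau for the negation not ((Dia Dia (p or q) implies Dia (p or q)) or p):
1. not ((Dia Dia (p or q) implies Dia (p or q)) or p), u
2. not (Dia Dia (p or q) implies Dia (p or q)), u
3. not p, u
4. Dia Dia (p or q), u
5. not Dia (p or q), u
6. not (p or q), u
7. not q, u
8. Dia (p or q), v
9. not (p or q), v
10. not p, v
11. not q, v
12. p or q, w
13. q, w
Accessibility: uRu, uRv, vRv, vRw, wRw
Complete open branch: countermodel on a T-frame, so not valid in T, nor in K (the same frame is also a K-frame).
S4-tableau for the negation not ((Dia Dia (p or q) implies Dia (p or q)) or p):
1. not ((Dia Dia (p or q) implies Dia (p or q)) or p), u
2. not (Dia Dia (p or q) implies Dia (p or q)), u
3. not p, u
4. Dia Dia (p or q), u
5. not Dia (p or q), u
6. not (p or q), u
7. not q, u
8. Dia (p or q), v
9. not (p or q), v
10. not p, v
11. not q, v
12. p or q, w
13. not (p or q), w
14. not p, w
15. not q, w
16. q, w
Accessibility: uRu, uRv, uRw, vRv, vRw, wRw
Branch closes: q and not q both at w.
Every branch closes (one shown): valid in S4, hence also in S5 (every theorem of S4 is a theorem of S5).

S4, S5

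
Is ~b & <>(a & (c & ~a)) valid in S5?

Tableau for the negation ~(~b & <>(a & (c & ~a))):
1. ~(~b & <>(a & (c & ~a))), w0
2. ~<>(a & (c & ~a)), w0
3. ~(a & (c & ~a)), w0
4. ~(c & ~a), w0
5. a, w0
Accessibility: w0Rw0
The negation has an open branch (countermodel exists).

Not valid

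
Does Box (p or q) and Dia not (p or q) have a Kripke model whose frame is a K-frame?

Unsatisfiable (every branch closes)

1. Box (p or q) and Dia not (p or q), 0
2. Box (p or q), 0
3. Dia not (p or q), 0
4. not (p or q), 1
5. not p, 1
6. not q, 1
7. p or q, 1
8. q, 1
Accessibility: 0R1
Branch closes: q and not q both at 1.
(One branch shown.) All branches close.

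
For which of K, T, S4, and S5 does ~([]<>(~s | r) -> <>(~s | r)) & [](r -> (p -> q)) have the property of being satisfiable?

K

T-tableau for the formula:
1. ~([]<>(~s | r) -> <>(~s | r)) & [](r -> (p -> q)), u
2. ~([]<>(~s | r) -> <>(~s | r)), u
3. [](r -> (p -> q)), u
4. []<>(~s | r), u
5. ~<>(~s | r), u
6. r -> (p -> q), u
7. <>(~s | r), u
8. ~(~s | r), u
9. s, u
10. ~r, u
11. p -> q, u
12. q, u
13. ~s | r, v
14. r -> (p -> q), v
15. <>(~s | r), v
16. ~(~s | r), v
17. s, v
18. ~r, v
19. r, v
Accessibility: uRu, uRv, vRv
Branch closes: r and ~r both at v.
Every branch closes (one shown): unsatisfiable in T, hence also in S4, S5 (every S4/S5-frame is a T-frame).
K-tableau for the formula:
1. ~([]<>(~s | r) -> <>(~s | r)) & [](r -> (p -> q)), u
2. ~([]<>(~s | r) -> <>(~s | r)), u
3. [](r -> (p -> q)), u
4. []<>(~s | r), u
5. ~<>(~s | r), u
Complete open branch: satisfiable in K.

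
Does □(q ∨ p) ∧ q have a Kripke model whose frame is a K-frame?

Satisfiable (open branch found)

1. □(q ∨ p) ∧ q, 0
2. □(q ∨ p), 0
3. q, 0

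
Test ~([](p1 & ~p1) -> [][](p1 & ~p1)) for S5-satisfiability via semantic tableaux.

No, unsatisfiable

1. ~([](p1 & ~p1) -> [][](p1 & ~p1)), w0
2. [](p1 & ~p1), w0
3. ~[][](p1 & ~p1), w0
4. p1 & ~p1, w0
5. p1, w0
6. ~p1, w0
Accessibility: w0Rw0
Branch closes: p1 and ~p1 both at w0.
All branches of the tableau close; one closing branch shown above.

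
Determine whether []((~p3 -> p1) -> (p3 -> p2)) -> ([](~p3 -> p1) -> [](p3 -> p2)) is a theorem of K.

Tableau for the negation ~([]((~p3 -> p1) -> (p3 -> p2)) -> ([](~p3 -> p1) -> [](p3 -> p2))):
1. ~([]((~p3 -> p1) -> (p3 -> p2)) -> ([](~p3 -> p1) -> [](p3 -> p2))), u
2. []((~p3 -> p1) -> (p3 -> p2)), u
3. ~([](~p3 -> p1) -> [](p3 -> p2)), u
4. [](~p3 -> p1), u
5. ~[](p3 -> p2), u
6. ~(p3 -> p2), v
7. p3, v
8. ~p2, v
9. (~p3 -> p1) -> (p3 -> p2), v
10. ~p3 -> p1, v
11. p3 -> p2, v
12. p1, v
13. p2, v
Accessibility: uRv
Branch closes: p2 and ~p2 both at v.
All branches of the negation close; one closing branch shown above.

Valid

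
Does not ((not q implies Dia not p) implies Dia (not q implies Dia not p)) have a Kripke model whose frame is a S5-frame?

1. not ((not q implies Dia not p) implies Dia (not q implies Dia not p)), w0
2. not q implies Dia not p, w0
3. not Dia (not q implies Dia not p), w0
4. not (not q implies Dia not p), w0
5. not q, w0
6. not Dia not p, w0
7. p, w0
8. Dia not p, w0
9. not p, w1
10. not (not q implies Dia not p), w1
11. not q, w1
12. not Dia not p, w1
13. p, w1
Accessibility: w0Rw0, w0Rw1, w1Rw0, w1Rw1
Branch closes: p and not p both at w1.
Every branch closes; the branch above is one of them.

Unsatisfiable (every branch closes)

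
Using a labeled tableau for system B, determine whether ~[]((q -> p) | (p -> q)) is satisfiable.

No, unsatisfiable

1. ~[]((q -> p) | (p -> q)), 0
2. ~((q -> p) | (p -> q)), 1
3. ~(q -> p), 1
4. ~(p -> q), 1
5. q, 1
6. ~p, 1
7. p, 1
8. ~q, 1
Accessibility: 0R0, 0R1, 1R0, 1R1
Branch closes: p and ~p both at 1.
(One branch shown.) All branches close.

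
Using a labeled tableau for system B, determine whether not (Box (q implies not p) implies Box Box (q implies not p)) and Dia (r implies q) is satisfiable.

Satisfiable (open branch found)

1. not (Box (q implies not p) implies Box Box (q implies not p)) and Dia (r implies q), 0
2. not (Box (q implies not p) implies Box Box (q implies not p)), 0   [and-rule on 1]
3. Dia (r implies q), 0   [and-rule on 1]
4. Box (q implies not p), 0   [neg-implies-rule on 2]
5. not Box Box (q implies not p), 0   [neg-implies-rule on 2]
6. q implies not p, 0   [Box-rule on 4 via 0R0]
7. not p, 0   [implies-rule on 6 (branches; this branch)]
8. r implies q, 1   [Dia-rule on 3: fresh world 1, 0R1]
9. q implies not p, 1   [Box-rule on 4 via 0R1]
10. q, 1   [implies-rule on 8 (branches; this branch)]
11. not p, 1   [implies-rule on 9 (branches; this branch)]
12. not Box (q implies not p), 2   [neg-Box-rule on 5: fresh world 2, 0R2]
13. q implies not p, 2   [Box-rule on 4 via 0R2]
14. not p, 2   [implies-rule on 13 (branches; this branch)]
15. not (q implies not p), 3   [neg-Box-rule on 12: fresh world 3, 2R3]
16. q, 3   [neg-implies-rule on 15]
17. p, 3   [neg-implies-rule on 15]
Accessibility: 0R0, 0R1, 0R2, 1R0, 1R1, 2R0, 2R2, 2R3, 3R2, 3R3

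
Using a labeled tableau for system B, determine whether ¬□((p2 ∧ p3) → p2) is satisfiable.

1. ¬□((p2 ∧ p3) → p2), u
2. ¬((p2 ∧ p3) → p2), v   [¬□-rule on 1: fresh world v, uRv]
3. p2 ∧ p3, v   [¬→-rule on 2]
4. ¬p2, v   [¬→-rule on 2]
5. p2, v   [∧-rule on 3]
6. p3, v   [∧-rule on 3]
Accessibility: uRu, uRv, vRu, vRv
Branch closes: p2 and ¬p2 both at v.
All branches of the tableau close; one closing branch shown above.

Unsatisfiable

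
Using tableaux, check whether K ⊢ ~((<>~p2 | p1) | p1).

Tableau for the negation (<>~p2 | p1) | p1:
1. (<>~p2 | p1) | p1, u
2. p1, u
The negation has an open branch (countermodel exists).

Invalid (countermodel exists)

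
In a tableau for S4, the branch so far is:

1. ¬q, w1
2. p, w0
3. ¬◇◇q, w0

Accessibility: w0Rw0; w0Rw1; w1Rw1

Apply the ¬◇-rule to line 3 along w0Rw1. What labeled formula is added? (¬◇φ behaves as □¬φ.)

¬◇q, w1

¬◇φ behaves as □¬φ: propagate the negated body to each accessible world.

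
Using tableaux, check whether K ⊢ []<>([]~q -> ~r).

Not valid

Tableau for the negation ~[]<>([]~q -> ~r):
1. ~[]<>([]~q -> ~r), u
2. ~<>([]~q -> ~r), v
Accessibility: uRv
The negation has an open branch (countermodel exists).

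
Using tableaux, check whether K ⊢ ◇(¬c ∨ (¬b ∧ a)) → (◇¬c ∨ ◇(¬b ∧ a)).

Valid

Tableau for the negation ¬(◇(¬c ∨ (¬b ∧ a)) → (◇¬c ∨ ◇(¬b ∧ a))):
1. ¬(◇(¬c ∨ (¬b ∧ a)) → (◇¬c ∨ ◇(¬b ∧ a))), w0
2. ◇(¬c ∨ (¬b ∧ a)), w0
3. ¬(◇¬c ∨ ◇(¬b ∧ a)), w0
4. ¬◇¬c, w0
5. ¬◇(¬b ∧ a), w0
6. ¬c ∨ (¬b ∧ a), w1
7. c, w1
8. ¬(¬b ∧ a), w1
9. ¬b ∧ a, w1
10. ¬b, w1
11. a, w1
12. ¬a, w1
Accessibility: w0Rw1
Branch closes: a and ¬a both at w1.
Every branch of the negation's tableau closes; the branch above is one of them.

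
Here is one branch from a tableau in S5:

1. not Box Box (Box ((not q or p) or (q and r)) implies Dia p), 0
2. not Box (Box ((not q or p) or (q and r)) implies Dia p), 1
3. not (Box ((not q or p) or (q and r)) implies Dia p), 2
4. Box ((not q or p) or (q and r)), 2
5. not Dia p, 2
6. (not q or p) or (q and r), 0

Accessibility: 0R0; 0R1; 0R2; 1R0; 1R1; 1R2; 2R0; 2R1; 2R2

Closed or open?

Open

No atom appears with both signs at the same world.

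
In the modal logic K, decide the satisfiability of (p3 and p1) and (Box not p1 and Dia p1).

Unsatisfiable (every branch closes)

1. (p3 and p1) and (Box not p1 and Dia p1), 0
2. p3 and p1, 0
3. Box not p1 and Dia p1, 0
4. p3, 0
5. p1, 0
6. Box not p1, 0
7. Dia p1, 0
8. p1, 1
9. not p1, 1
Accessibility: 0R1
Branch closes: p1 and not p1 both at 1.
(One branch shown.) All branches close.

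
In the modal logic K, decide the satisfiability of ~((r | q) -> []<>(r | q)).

1. ~((r | q) -> []<>(r | q)), 0
2. r | q, 0   [~->-rule on 1]
3. ~[]<>(r | q), 0   [~->-rule on 1]
4. q, 0   [|-rule on 2 (branches; this branch)]
5. ~<>(r | q), 1   [~[]-rule on 3: fresh world 1, 0R1]
Accessibility: 0R1

Satisfiable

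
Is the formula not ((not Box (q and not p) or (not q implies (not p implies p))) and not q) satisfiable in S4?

Satisfiable (open branch found)

1. not ((not Box (q and not p) or (not q implies (not p implies p))) and not q), 0
2. q, 0
Accessibility: 0R0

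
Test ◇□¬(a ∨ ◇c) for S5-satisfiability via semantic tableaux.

Satisfiable (open branch found)

1. ◇□¬(a ∨ ◇c), u
2. □¬(a ∨ ◇c), v
3. ¬(a ∨ ◇c), u
4. ¬a, u
5. ¬◇c, u
6. ¬(a ∨ ◇c), v
7. ¬a, v
8. ¬◇c, v
9. ¬c, u
10. ¬c, v
Accessibility: uRu, uRv, vRu, vRv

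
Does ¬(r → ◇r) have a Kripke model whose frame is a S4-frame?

1. ¬(r → ◇r), w0
2. r, w0
3. ¬◇r, w0
4. ¬r, w0
Accessibility: w0Rw0
Branch closes: r and ¬r both at w0.
Every branch closes; the branch above is one of them.

Unsatisfiable (every branch closes)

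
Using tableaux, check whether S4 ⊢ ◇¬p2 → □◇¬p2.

Not valid

Tableau for the negation ¬(◇¬p2 → □◇¬p2):
1. ¬(◇¬p2 → □◇¬p2), w0
2. ◇¬p2, w0
3. ¬□◇¬p2, w0
4. ¬p2, w1
5. ¬◇¬p2, w2
6. p2, w2
Accessibility: w0Rw0, w0Rw1, w0Rw2, w1Rw1, w2Rw2
The negation has an open branch (countermodel exists).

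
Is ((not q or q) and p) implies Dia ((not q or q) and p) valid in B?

Tableau for the negation not (((not q or q) and p) implies Dia ((not q or q) and p)):
1. not (((not q or q) and p) implies Dia ((not q or q) and p)), u
2. (not q or q) and p, u   [neg-implies-rule on 1]
3. not Dia ((not q or q) and p), u   [neg-implies-rule on 1]
4. not q or q, u   [and-rule on 2]
5. p, u   [and-rule on 2]
6. not ((not q or q) and p), u   [neg-Dia-rule on 3 via uRu]
7. q, u   [or-rule on 4 (branches; this branch)]
8. not (not q or q), u   [neg-and-rule on 6 (branches; this branch)]
9. not q, u   [neg-or-rule on 8]
Accessibility: uRu
Branch closes: q and not q both at u.
Every branch of the negation's tableau closes; the branch above is one of them.

Yes, valid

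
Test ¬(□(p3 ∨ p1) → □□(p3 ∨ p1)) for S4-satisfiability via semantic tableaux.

1. ¬(□(p3 ∨ p1) → □□(p3 ∨ p1)), w0
2. □(p3 ∨ p1), w0
3. ¬□□(p3 ∨ p1), w0
4. p3 ∨ p1, w0
5. p1, w0
6. ¬□(p3 ∨ p1), w1
7. p3 ∨ p1, w1
8. p1, w1
9. ¬(p3 ∨ p1), w2
10. ¬p3, w2
11. ¬p1, w2
12. p3 ∨ p1, w2
13. p1, w2
Accessibility: w0Rw0, w0Rw1, w0Rw2, w1Rw1, w1Rw2, w2Rw2
Branch closes: p1 and ¬p1 both at w2.
(One branch shown.) All branches close.

No, unsatisfiable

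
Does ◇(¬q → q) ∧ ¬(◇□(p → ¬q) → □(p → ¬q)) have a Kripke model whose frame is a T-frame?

Satisfiable

1. ◇(¬q → q) ∧ ¬(◇□(p → ¬q) → □(p → ¬q)), w0
2. ◇(¬q → q), w0
3. ¬(◇□(p → ¬q) → □(p → ¬q)), w0
4. ◇□(p → ¬q), w0
5. ¬□(p → ¬q), w0
6. ¬q → q, w1
7. q, w1
8. □(p → ¬q), w2
9. p → ¬q, w2
10. ¬q, w2
11. ¬(p → ¬q), w3
12. p, w3
13. q, w3
Accessibility: w0Rw0, w0Rw1, w0Rw2, w0Rw3, w1Rw1, w2Rw2, w3Rw3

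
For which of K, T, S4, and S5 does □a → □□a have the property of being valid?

S4, S5

T-tableau for the negation ¬(□a → □□a):
1. ¬(□a → □□a), w0
2. □a, w0
3. ¬□□a, w0
4. a, w0
5. ¬□a, w1
6. a, w1
7. ¬a, w2
Accessibility: w0Rw0, w0Rw1, w1Rw1, w1Rw2, w2Rw2
Complete open branch: countermodel on a T-frame, so not valid in T, nor in K (the same frame is also a K-frame).
S4-tableau for the negation ¬(□a → □□a):
1. ¬(□a → □□a), w0
2. □a, w0
3. ¬□□a, w0
4. a, w0
5. ¬□a, w1
6. a, w1
7. ¬a, w2
8. a, w2
Accessibility: w0Rw0, w0Rw1, w0Rw2, w1Rw1, w1Rw2, w2Rw2
Branch closes: a and ¬a both at w2.
Every branch closes (one shown): valid in S4, hence also in S5 (every theorem of S4 is a theorem of S5).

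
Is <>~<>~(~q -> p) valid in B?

Tableau for the negation ~<>~<>~(~q -> p):
1. ~<>~<>~(~q -> p), w0
2. <>~(~q -> p), w0
3. ~(~q -> p), w1
4. ~q, w1
5. ~p, w1
6. <>~(~q -> p), w1
7. ~(~q -> p), w2
8. ~q, w2
9. ~p, w2
Accessibility: w0Rw0, w0Rw1, w1Rw0, w1Rw1, w1Rw2, w2Rw1, w2Rw2
The negation has an open branch (countermodel exists).

Invalid (countermodel exists)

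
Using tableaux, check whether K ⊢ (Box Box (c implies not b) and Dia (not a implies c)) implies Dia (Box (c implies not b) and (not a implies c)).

Valid

Tableau for the negation not ((Box Box (c implies not b) and Dia (not a implies c)) implies Dia (Box (c implies not b) and (not a implies c))):
1. not ((Box Box (c implies not b) and Dia (not a implies c)) implies Dia (Box (c implies not b) and (not a implies c))), 0
2. Box Box (c implies not b) and Dia (not a implies c), 0
3. not Dia (Box (c implies not b) and (not a implies c)), 0
4. Box Box (c implies not b), 0
5. Dia (not a implies c), 0
6. not a implies c, 1
7. not (Box (c implies not b) and (not a implies c)), 1
8. Box (c implies not b), 1
9. c, 1
10. not Box (c implies not b), 1
11. not (c implies not b), 2
12. c, 2
13. b, 2
14. c implies not b, 2
15. not b, 2
Accessibility: 0R1, 1R2
Branch closes: b and not b both at 2.
All branches of the negation close; one closing branch shown above.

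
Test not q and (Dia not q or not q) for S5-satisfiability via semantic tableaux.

1. not q and (Dia not q or not q), w0
2. not q, w0   [and-rule on 1]
3. Dia not q or not q, w0   [and-rule on 1]
Accessibility: w0Rw0

Yes, satisfiable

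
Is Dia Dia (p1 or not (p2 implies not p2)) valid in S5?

No, not valid

Tableau for the negation not Dia Dia (p1 or not (p2 implies not p2)):
1. not Dia Dia (p1 or not (p2 implies not p2)), 0
2. not Dia (p1 or not (p2 implies not p2)), 0   [neg-Dia-rule on 1 via 0R0]
3. not (p1 or not (p2 implies not p2)), 0   [neg-Dia-rule on 2 via 0R0]
4. not p1, 0   [neg-or-rule on 3]
5. p2 implies not p2, 0   [neg-or-rule on 3]
6. not p2, 0   [implies-rule on 5 (branches; this branch)]
Accessibility: 0R0
The negation has an open branch (countermodel exists).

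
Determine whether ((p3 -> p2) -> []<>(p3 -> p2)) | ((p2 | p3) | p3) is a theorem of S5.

Valid

Tableau for the negation ~(((p3 -> p2) -> []<>(p3 -> p2)) | ((p2 | p3) | p3)):
1. ~(((p3 -> p2) -> []<>(p3 -> p2)) | ((p2 | p3) | p3)), u
2. ~((p3 -> p2) -> []<>(p3 -> p2)), u
3. ~((p2 | p3) | p3), u
4. p3 -> p2, u
5. ~[]<>(p3 -> p2), u
6. ~(p2 | p3), u
7. ~p3, u
8. ~p2, u
9. ~<>(p3 -> p2), v
10. ~(p3 -> p2), u
11. p3, u
Accessibility: uRu, uRv, vRu, vRv
Branch closes: p3 and ~p3 both at u.
Every branch of the negation's tableau closes; the branch above is one of them.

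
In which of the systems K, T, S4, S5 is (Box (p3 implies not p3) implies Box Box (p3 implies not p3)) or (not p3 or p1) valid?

T, S4, S5

K-tableau for the negation not ((Box (p3 implies not p3) implies Box Box (p3 implies not p3)) or (not p3 or p1)):
1. not ((Box (p3 implies not p3) implies Box Box (p3 implies not p3)) or (not p3 or p1)), 0
2. not (Box (p3 implies not p3) implies Box Box (p3 implies not p3)), 0
3. not (not p3 or p1), 0
4. Box (p3 implies not p3), 0
5. not Box Box (p3 implies not p3), 0
6. p3, 0
7. not p1, 0
8. not Box (p3 implies not p3), 1
9. p3 implies not p3, 1
10. not p3, 1
11. not (p3 implies not p3), 2
12. p3, 2
Accessibility: 0R1, 1R2
Complete open branch: countermodel on a K-frame, so not valid in K.
T-tableau for the negation not ((Box (p3 implies not p3) implies Box Box (p3 implies not p3)) or (not p3 or p1)):
1. not ((Box (p3 implies not p3) implies Box Box (p3 implies not p3)) or (not p3 or p1)), 0
2. not (Box (p3 implies not p3) implies Box Box (p3 implies not p3)), 0
3. not (not p3 or p1), 0
4. Box (p3 implies not p3), 0
5. not Box Box (p3 implies not p3), 0
6. p3, 0
7. not p1, 0
8. p3 implies not p3, 0
9. not p3, 0
Accessibility: 0R0
Branch closes: p3 and not p3 both at 0.
Every branch closes (one shown): valid in T, hence also in S4, S5 (every theorem of T is a theorem of S4 and S5).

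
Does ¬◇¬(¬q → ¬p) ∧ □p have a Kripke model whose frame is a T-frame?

1. ¬◇¬(¬q → ¬p) ∧ □p, u
2. ¬◇¬(¬q → ¬p), u
3. □p, u
4. ¬q → ¬p, u
5. p, u
6. q, u
Accessibility: uRu

Yes, satisfiable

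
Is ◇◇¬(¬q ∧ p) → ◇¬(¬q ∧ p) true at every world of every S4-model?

Yes, valid

Tableau for the negation ¬(◇◇¬(¬q ∧ p) → ◇¬(¬q ∧ p)):
1. ¬(◇◇¬(¬q ∧ p) → ◇¬(¬q ∧ p)), 0
2. ◇◇¬(¬q ∧ p), 0   [¬→-rule on 1]
3. ¬◇¬(¬q ∧ p), 0   [¬→-rule on 1]
4. ¬q ∧ p, 0   [¬◇-rule on 3 via 0R0]
5. ¬q, 0   [∧-rule on 4]
6. p, 0   [∧-rule on 4]
7. ◇¬(¬q ∧ p), 1   [◇-rule on 2: fresh world 1, 0R1]
8. ¬q ∧ p, 1   [¬◇-rule on 3 via 0R1]
9. ¬q, 1   [∧-rule on 8]
10. p, 1   [∧-rule on 8]
11. ¬(¬q ∧ p), 2   [◇-rule on 7: fresh world 2, 1R2]
12. ¬q ∧ p, 2   [¬◇-rule on 3 via 0R2]
13. ¬q, 2   [∧-rule on 12]
14. p, 2   [∧-rule on 12]
15. ¬p, 2   [¬∧-rule on 11 (branches; this branch)]
Accessibility: 0R0, 0R1, 0R2, 1R1, 1R2, 2R2
Branch closes: p and ¬p both at 2.
Every branch of the negation's tableau closes; the branch above is one of them.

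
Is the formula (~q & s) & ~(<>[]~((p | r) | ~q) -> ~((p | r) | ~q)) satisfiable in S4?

1. (~q & s) & ~(<>[]~((p | r) | ~q) -> ~((p | r) | ~q)), w0
2. ~q & s, w0
3. ~(<>[]~((p | r) | ~q) -> ~((p | r) | ~q)), w0
4. ~q, w0
5. s, w0
6. <>[]~((p | r) | ~q), w0
7. (p | r) | ~q, w0
8. []~((p | r) | ~q), w1
9. ~((p | r) | ~q), w1
10. ~(p | r), w1
11. q, w1
12. ~p, w1
13. ~r, w1
Accessibility: w0Rw0, w0Rw1, w1Rw1

Satisfiable (open branch found)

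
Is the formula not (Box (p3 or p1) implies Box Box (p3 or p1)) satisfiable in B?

Satisfiable (open branch found)

1. not (Box (p3 or p1) implies Box Box (p3 or p1)), 0
2. Box (p3 or p1), 0
3. not Box Box (p3 or p1), 0
4. p3 or p1, 0
5. p1, 0
6. not Box (p3 or p1), 1
7. p3 or p1, 1
8. p1, 1
9. not (p3 or p1), 2
10. not p3, 2
11. not p1, 2
Accessibility: 0R0, 0R1, 1R0, 1R1, 1R2, 2R1, 2R2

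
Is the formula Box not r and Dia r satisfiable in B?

1. Box not r and Dia r, u
2. Box not r, u   [and-rule on 1]
3. Dia r, u   [and-rule on 1]
4. not r, u   [Box-rule on 2 via uRu]
5. r, v   [Dia-rule on 3: fresh world v, uRv]
6. not r, v   [Box-rule on 2 via uRv]
Accessibility: uRu, uRv, vRu, vRv
Branch closes: r and not r both at v.
All branches of the tableau close; one closing branch shown above.

Unsatisfiable (every branch closes)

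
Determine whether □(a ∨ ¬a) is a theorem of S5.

Valid in S5

Tableau for the negation ¬□(a ∨ ¬a):
1. ¬□(a ∨ ¬a), 0
2. ¬(a ∨ ¬a), 1
3. ¬a, 1
4. a, 1
Accessibility: 0R0, 0R1, 1R0, 1R1
Branch closes: a and ¬a both at 1.
Every branch of the negation's tableau closes; the branch above is one of them.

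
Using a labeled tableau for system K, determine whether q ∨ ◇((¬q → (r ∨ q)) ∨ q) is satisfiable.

Satisfiable (open branch found)

1. q ∨ ◇((¬q → (r ∨ q)) ∨ q), 0
2. ◇((¬q → (r ∨ q)) ∨ q), 0
3. (¬q → (r ∨ q)) ∨ q, 1
4. q, 1
Accessibility: 0R1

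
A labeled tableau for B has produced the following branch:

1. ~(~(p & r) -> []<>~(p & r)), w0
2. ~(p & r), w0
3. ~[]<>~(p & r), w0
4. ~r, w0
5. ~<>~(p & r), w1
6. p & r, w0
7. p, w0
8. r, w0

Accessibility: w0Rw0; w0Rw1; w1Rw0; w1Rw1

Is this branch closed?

Yes, closed

Both r and ~r appear at w0.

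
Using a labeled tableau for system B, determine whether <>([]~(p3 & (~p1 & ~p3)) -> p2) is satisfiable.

Satisfiable

1. <>([]~(p3 & (~p1 & ~p3)) -> p2), u
2. []~(p3 & (~p1 & ~p3)) -> p2, v
3. p2, v
Accessibility: uRu, uRv, vRu, vRv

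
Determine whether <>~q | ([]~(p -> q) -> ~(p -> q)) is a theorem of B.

Valid in B

Tableau for the negation ~(<>~q | ([]~(p -> q) -> ~(p -> q))):
1. ~(<>~q | ([]~(p -> q) -> ~(p -> q))), u
2. ~<>~q, u
3. ~([]~(p -> q) -> ~(p -> q)), u
4. []~(p -> q), u
5. p -> q, u
6. q, u
7. ~(p -> q), u
8. p, u
9. ~q, u
Accessibility: uRu
Branch closes: q and ~q both at u.
All branches of the negation close; one closing branch shown above.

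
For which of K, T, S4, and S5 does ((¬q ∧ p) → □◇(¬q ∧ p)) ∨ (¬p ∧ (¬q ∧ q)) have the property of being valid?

S5-tableau for the negation ¬(((¬q ∧ p) → □◇(¬q ∧ p)) ∨ (¬p ∧ (¬q ∧ q))):
1. ¬(((¬q ∧ p) → □◇(¬q ∧ p)) ∨ (¬p ∧ (¬q ∧ q))), u
2. ¬((¬q ∧ p) → □◇(¬q ∧ p)), u
3. ¬(¬p ∧ (¬q ∧ q)), u
4. ¬q ∧ p, u
5. ¬□◇(¬q ∧ p), u
6. ¬q, u
7. p, u
8. ¬(¬q ∧ q), u
9. ¬◇(¬q ∧ p), v
10. ¬(¬q ∧ p), u
11. ¬(¬q ∧ p), v
12. ¬p, u
Accessibility: uRu, uRv, vRu, vRv
Branch closes: p and ¬p both at u.
Every branch closes (one shown): valid in S5.
S4-tableau for the negation ¬(((¬q ∧ p) → □◇(¬q ∧ p)) ∨ (¬p ∧ (¬q ∧ q))):
1. ¬(((¬q ∧ p) → □◇(¬q ∧ p)) ∨ (¬p ∧ (¬q ∧ q))), u
2. ¬((¬q ∧ p) → □◇(¬q ∧ p)), u
3. ¬(¬p ∧ (¬q ∧ q)), u
4. ¬q ∧ p, u
5. ¬□◇(¬q ∧ p), u
6. ¬q, u
7. p, u
8. ¬(¬q ∧ q), u
9. ¬◇(¬q ∧ p), v
10. ¬(¬q ∧ p), v
11. ¬p, v
Accessibility: uRu, uRv, vRv
Complete open branch: countermodel on an S4-frame, so not valid in S4, nor in K, T (the same frame is also a K-frame and a T-frame).

S5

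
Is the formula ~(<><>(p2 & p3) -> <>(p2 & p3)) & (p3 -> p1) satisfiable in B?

1. ~(<><>(p2 & p3) -> <>(p2 & p3)) & (p3 -> p1), 0
2. ~(<><>(p2 & p3) -> <>(p2 & p3)), 0
3. p3 -> p1, 0
4. <><>(p2 & p3), 0
5. ~<>(p2 & p3), 0
6. ~(p2 & p3), 0
7. p1, 0
8. ~p3, 0
9. <>(p2 & p3), 1
10. ~(p2 & p3), 1
11. ~p3, 1
12. p2 & p3, 2
13. p2, 2
14. p3, 2
Accessibility: 0R0, 0R1, 1R0, 1R1, 1R2, 2R1, 2R2

Yes, satisfiable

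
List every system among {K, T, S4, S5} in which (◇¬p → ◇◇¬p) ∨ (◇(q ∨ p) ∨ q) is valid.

T, S4, S5

T-tableau for the negation ¬((◇¬p → ◇◇¬p) ∨ (◇(q ∨ p) ∨ q)):
1. ¬((◇¬p → ◇◇¬p) ∨ (◇(q ∨ p) ∨ q)), u
2. ¬(◇¬p → ◇◇¬p), u
3. ¬(◇(q ∨ p) ∨ q), u
4. ◇¬p, u
5. ¬◇◇¬p, u
6. ¬◇(q ∨ p), u
7. ¬q, u
8. ¬◇¬p, u
9. ¬(q ∨ p), u
10. ¬p, u
11. p, u
Accessibility: uRu
Branch closes: p and ¬p both at u.
Every branch closes (one shown): valid in T, hence also in S4, S5 (every theorem of T is a theorem of S4 and S5).
K-tableau for the negation ¬((◇¬p → ◇◇¬p) ∨ (◇(q ∨ p) ∨ q)):
1. ¬((◇¬p → ◇◇¬p) ∨ (◇(q ∨ p) ∨ q)), u
2. ¬(◇¬p → ◇◇¬p), u
3. ¬(◇(q ∨ p) ∨ q), u
4. ◇¬p, u
5. ¬◇◇¬p, u
6. ¬◇(q ∨ p), u
7. ¬q, u
8. ¬p, v
9. ¬◇¬p, v
10. ¬(q ∨ p), v
11. ¬q, v
Accessibility: uRv
Complete open branch: countermodel on a K-frame, so not valid in K.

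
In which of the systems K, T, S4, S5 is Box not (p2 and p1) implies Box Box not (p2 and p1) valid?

S4, S5

S4-tableau for the negation not (Box not (p2 and p1) implies Box Box not (p2 and p1)):
1. not (Box not (p2 and p1) implies Box Box not (p2 and p1)), u
2. Box not (p2 and p1), u
3. not Box Box not (p2 and p1), u
4. not (p2 and p1), u
5. not p1, u
6. not Box not (p2 and p1), v
7. not (p2 and p1), v
8. not p1, v
9. p2 and p1, w
10. p2, w
11. p1, w
12. not (p2 and p1), w
13. not p1, w
Accessibility: uRu, uRv, uRw, vRv, vRw, wRw
Branch closes: p1 and not p1 both at w.
Every branch closes (one shown): valid in S4, hence also in S5 (every theorem of S4 is a theorem of S5).
T-tableau for the negation not (Box not (p2 and p1) implies Box Box not (p2 and p1)):
1. not (Box not (p2 and p1) implies Box Box not (p2 and p1)), u
2. Box not (p2 and p1), u
3. not Box Box not (p2 and p1), u
4. not (p2 and p1), u
5. not p1, u
6. not Box not (p2 and p1), v
7. not (p2 and p1), v
8. not p1, v
9. p2 and p1, w
10. p2, w
11. p1, w
Accessibility: uRu, uRv, vRv, vRw, wRw
Complete open branch: countermodel on a T-frame, so not valid in T, nor in K (the same frame is also a K-frame).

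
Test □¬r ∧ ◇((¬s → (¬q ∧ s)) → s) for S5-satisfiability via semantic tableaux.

Yes, satisfiable

1. □¬r ∧ ◇((¬s → (¬q ∧ s)) → s), w0
2. □¬r, w0
3. ◇((¬s → (¬q ∧ s)) → s), w0
4. ¬r, w0
5. (¬s → (¬q ∧ s)) → s, w1
6. ¬r, w1
7. s, w1
Accessibility: w0Rw0, w0Rw1, w1Rw0, w1Rw1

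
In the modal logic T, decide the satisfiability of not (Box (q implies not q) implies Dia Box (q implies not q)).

Unsatisfiable

1. not (Box (q implies not q) implies Dia Box (q implies not q)), u
2. Box (q implies not q), u
3. not Dia Box (q implies not q), u
4. q implies not q, u
5. not Box (q implies not q), u
6. not q, u
7. not (q implies not q), v
8. q, v
9. q implies not q, v
10. not Box (q implies not q), v
11. not q, v
Accessibility: uRu, uRv, vRv
Branch closes: q and not q both at v.
Every branch closes; the branch above is one of them.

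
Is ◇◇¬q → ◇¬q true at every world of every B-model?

Tableau for the negation ¬(◇◇¬q → ◇¬q):
1. ¬(◇◇¬q → ◇¬q), u
2. ◇◇¬q, u
3. ¬◇¬q, u
4. q, u
5. ◇¬q, v
6. q, v
7. ¬q, w
Accessibility: uRu, uRv, vRu, vRv, vRw, wRv, wRw
The negation has an open branch (countermodel exists).

Not valid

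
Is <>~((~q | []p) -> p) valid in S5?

Tableau for the negation ~<>~((~q | []p) -> p):
1. ~<>~((~q | []p) -> p), 0
2. (~q | []p) -> p, 0
3. p, 0
Accessibility: 0R0
The negation has an open branch (countermodel exists).

Invalid (countermodel exists)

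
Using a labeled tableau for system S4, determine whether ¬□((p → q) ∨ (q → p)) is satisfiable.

No, unsatisfiable

1. ¬□((p → q) ∨ (q → p)), w0
2. ¬((p → q) ∨ (q → p)), w1
3. ¬(p → q), w1
4. ¬(q → p), w1
5. p, w1
6. ¬q, w1
7. q, w1
8. ¬p, w1
Accessibility: w0Rw0, w0Rw1, w1Rw1
Branch closes: q and ¬q both at w1.
(One branch shown.) All branches close.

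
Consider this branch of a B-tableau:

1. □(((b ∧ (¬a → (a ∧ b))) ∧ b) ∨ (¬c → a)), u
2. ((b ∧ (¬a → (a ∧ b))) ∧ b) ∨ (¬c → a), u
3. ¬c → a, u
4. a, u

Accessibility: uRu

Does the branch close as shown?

No, open

No atom appears with both signs at the same world.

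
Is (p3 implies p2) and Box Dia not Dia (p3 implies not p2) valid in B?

Tableau for the negation not ((p3 implies p2) and Box Dia not Dia (p3 implies not p2)):
1. not ((p3 implies p2) and Box Dia not Dia (p3 implies not p2)), u
2. not Box Dia not Dia (p3 implies not p2), u   [neg-and-rule on 1 (branches; this branch)]
3. not Dia not Dia (p3 implies not p2), v   [neg-Box-rule on 2: fresh world v, uRv]
4. Dia (p3 implies not p2), u   [neg-Dia-rule on 3 via vRu]
5. Dia (p3 implies not p2), v   [neg-Dia-rule on 3 via vRv]
6. p3 implies not p2, w   [Dia-rule on 4: fresh world w, uRw]
7. not p2, w   [implies-rule on 6 (branches; this branch)]
8. p3 implies not p2, x   [Dia-rule on 5: fresh world x, vRx]
9. Dia (p3 implies not p2), x   [neg-Dia-rule on 3 via vRx]
10. not p2, x   [implies-rule on 8 (branches; this branch)]
11. p3 implies not p2, y   [Dia-rule on 9: fresh world y, xRy]
12. not p2, y   [implies-rule on 11 (branches; this branch)]
Accessibility: uRu, uRv, uRw, vRu, vRv, vRx, wRu, wRw, xRv, xRx, xRy, yRx, yRy
The negation has an open branch (countermodel exists).

Not valid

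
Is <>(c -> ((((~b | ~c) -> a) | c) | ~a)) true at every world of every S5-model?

Tableau for the negation ~<>(c -> ((((~b | ~c) -> a) | c) | ~a)):
1. ~<>(c -> ((((~b | ~c) -> a) | c) | ~a)), w0
2. ~(c -> ((((~b | ~c) -> a) | c) | ~a)), w0
3. c, w0
4. ~((((~b | ~c) -> a) | c) | ~a), w0
5. ~(((~b | ~c) -> a) | c), w0
6. a, w0
7. ~((~b | ~c) -> a), w0
8. ~c, w0
Accessibility: w0Rw0
Branch closes: c and ~c both at w0.
All branches of the negation close; one closing branch shown above.

Valid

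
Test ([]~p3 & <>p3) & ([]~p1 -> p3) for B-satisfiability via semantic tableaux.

1. ([]~p3 & <>p3) & ([]~p1 -> p3), w0
2. []~p3 & <>p3, w0
3. []~p1 -> p3, w0
4. []~p3, w0
5. <>p3, w0
6. ~p3, w0
7. ~[]~p1, w0
8. p3, w1
9. ~p3, w1
Accessibility: w0Rw0, w0Rw1, w1Rw0, w1Rw1
Branch closes: p3 and ~p3 both at w1.
(One branch shown.) All branches close.

No, unsatisfiable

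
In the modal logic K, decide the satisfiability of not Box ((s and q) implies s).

Unsatisfiable

1. not Box ((s and q) implies s), 0
2. not ((s and q) implies s), 1   [neg-Box-rule on 1: fresh world 1, 0R1]
3. s and q, 1   [neg-implies-rule on 2]
4. not s, 1   [neg-implies-rule on 2]
5. s, 1   [and-rule on 3]
6. q, 1   [and-rule on 3]
Accessibility: 0R1
Branch closes: s and not s both at 1.
Every branch closes; the branch above is one of them.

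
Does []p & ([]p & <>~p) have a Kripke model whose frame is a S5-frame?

1. []p & ([]p & <>~p), w0
2. []p, w0
3. []p & <>~p, w0
4. <>~p, w0
5. p, w0
6. ~p, w1
7. p, w1
Accessibility: w0Rw0, w0Rw1, w1Rw0, w1Rw1
Branch closes: p and ~p both at w1.
All branches of the tableau close; one closing branch shown above.

No, unsatisfiable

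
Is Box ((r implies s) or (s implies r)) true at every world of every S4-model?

Tableau for the negation not Box ((r implies s) or (s implies r)):
1. not Box ((r implies s) or (s implies r)), 0
2. not ((r implies s) or (s implies r)), 1   [neg-Box-rule on 1: fresh world 1, 0R1]
3. not (r implies s), 1   [neg-or-rule on 2]
4. not (s implies r), 1   [neg-or-rule on 2]
5. r, 1   [neg-implies-rule on 3]
6. not s, 1   [neg-implies-rule on 3]
7. s, 1   [neg-implies-rule on 4]
8. not r, 1   [neg-implies-rule on 4]
Accessibility: 0R0, 0R1, 1R1
Branch closes: s and not s both at 1.
All branches of the negation close; one closing branch shown above.

Valid in S4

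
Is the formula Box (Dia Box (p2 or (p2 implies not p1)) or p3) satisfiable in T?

Satisfiable

1. Box (Dia Box (p2 or (p2 implies not p1)) or p3), 0
2. Dia Box (p2 or (p2 implies not p1)) or p3, 0   [Box-rule on 1 via 0R0]
3. p3, 0   [or-rule on 2 (branches; this branch)]
Accessibility: 0R0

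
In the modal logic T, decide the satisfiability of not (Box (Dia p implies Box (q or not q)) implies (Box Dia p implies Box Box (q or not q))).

Unsatisfiable (every branch closes)

1. not (Box (Dia p implies Box (q or not q)) implies (Box Dia p implies Box Box (q or not q))), u
2. Box (Dia p implies Box (q or not q)), u   [neg-implies-rule on 1]
3. not (Box Dia p implies Box Box (q or not q)), u   [neg-implies-rule on 1]
4. Box Dia p, u   [neg-implies-rule on 3]
5. not Box Box (q or not q), u   [neg-implies-rule on 3]
6. Dia p implies Box (q or not q), u   [Box-rule on 2 via uRu]
7. Dia p, u   [Box-rule on 4 via uRu]
8. Box (q or not q), u   [implies-rule on 6 (branches; this branch)]
9. q or not q, u   [Box-rule on 8 via uRu]
10. not q, u   [or-rule on 9 (branches; this branch)]
11. not Box (q or not q), v   [neg-Box-rule on 5: fresh world v, uRv]
12. Dia p implies Box (q or not q), v   [Box-rule on 2 via uRv]
13. Dia p, v   [Box-rule on 4 via uRv]
14. q or not q, v   [Box-rule on 8 via uRv]
15. not Dia p, v   [implies-rule on 12 (branches; this branch)]
16. not p, v   [neg-Dia-rule on 15 via vRv]
17. not q, v   [or-rule on 14 (branches; this branch)]
18. p, w   [Dia-rule on 7: fresh world w, uRw]
19. Dia p implies Box (q or not q), w   [Box-rule on 2 via uRw]
20. Dia p, w   [Box-rule on 4 via uRw]
21. q or not q, w   [Box-rule on 8 via uRw]
22. Box (q or not q), w   [implies-rule on 19 (branches; this branch)]
23. not q, w   [or-rule on 21 (branches; this branch)]
24. not (q or not q), x   [neg-Box-rule on 11: fresh world x, vRx]
25. not q, x   [neg-or-rule on 24]
26. q, x   [neg-or-rule on 24]
Accessibility: uRu, uRv, uRw, vRv, vRx, wRw, xRx
Branch closes: q and not q both at x.
Every branch closes; the branch above is one of them.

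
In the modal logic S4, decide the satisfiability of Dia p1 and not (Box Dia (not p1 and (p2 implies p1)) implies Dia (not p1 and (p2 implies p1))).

1. Dia p1 and not (Box Dia (not p1 and (p2 implies p1)) implies Dia (not p1 and (p2 implies p1))), 0
2. Dia p1, 0   [and-rule on 1]
3. not (Box Dia (not p1 and (p2 implies p1)) implies Dia (not p1 and (p2 implies p1))), 0   [and-rule on 1]
4. Box Dia (not p1 and (p2 implies p1)), 0   [neg-implies-rule on 3]
5. not Dia (not p1 and (p2 implies p1)), 0   [neg-implies-rule on 3]
6. Dia (not p1 and (p2 implies p1)), 0   [Box-rule on 4 via 0R0]
7. not (not p1 and (p2 implies p1)), 0   [neg-Dia-rule on 5 via 0R0]
8. not (p2 implies p1), 0   [neg-and-rule on 7 (branches; this branch)]
9. p2, 0   [neg-implies-rule on 8]
10. not p1, 0   [neg-implies-rule on 8]
11. p1, 1   [Dia-rule on 2: fresh world 1, 0R1]
12. Dia (not p1 and (p2 implies p1)), 1   [Box-rule on 4 via 0R1]
13. not (not p1 and (p2 implies p1)), 1   [neg-Dia-rule on 5 via 0R1]
14. not p1 and (p2 implies p1), 2   [Dia-rule on 6: fresh world 2, 0R2]
15. not p1, 2   [and-rule on 14]
16. p2 implies p1, 2   [and-rule on 14]
17. Dia (not p1 and (p2 implies p1)), 2   [Box-rule on 4 via 0R2]
18. not (not p1 and (p2 implies p1)), 2   [neg-Dia-rule on 5 via 0R2]
19. not p2, 2   [implies-rule on 16 (branches; this branch)]
20. not (p2 implies p1), 2   [neg-and-rule on 18 (branches; this branch)]
21. p2, 2   [neg-implies-rule on 20]
Accessibility: 0R0, 0R1, 0R2, 1R1, 2R2
Branch closes: p2 and not p2 both at 2.
All branches of the tableau close; one closing branch shown above.

No, unsatisfiable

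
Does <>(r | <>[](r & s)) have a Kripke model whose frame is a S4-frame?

Yes, satisfiable

1. <>(r | <>[](r & s)), u
2. r | <>[](r & s), v
3. <>[](r & s), v
4. [](r & s), w
5. r & s, w
6. r, w
7. s, w
Accessibility: uRu, uRv, uRw, vRv, vRw, wRw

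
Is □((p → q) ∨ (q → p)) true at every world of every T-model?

Valid in T

Tableau for the negation ¬□((p → q) ∨ (q → p)):
1. ¬□((p → q) ∨ (q → p)), 0
2. ¬((p → q) ∨ (q → p)), 1   [¬□-rule on 1: fresh world 1, 0R1]
3. ¬(p → q), 1   [¬∨-rule on 2]
4. ¬(q → p), 1   [¬∨-rule on 2]
5. p, 1   [¬→-rule on 3]
6. ¬q, 1   [¬→-rule on 3]
7. q, 1   [¬→-rule on 4]
8. ¬p, 1   [¬→-rule on 4]
Accessibility: 0R0, 0R1, 1R1
Branch closes: q and ¬q both at 1.
All branches of the negation close; one closing branch shown above.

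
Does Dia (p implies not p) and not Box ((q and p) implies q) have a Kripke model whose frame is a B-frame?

1. Dia (p implies not p) and not Box ((q and p) implies q), w0
2. Dia (p implies not p), w0   [and-rule on 1]
3. not Box ((q and p) implies q), w0   [and-rule on 1]
4. p implies not p, w1   [Dia-rule on 2: fresh world w1, w0Rw1]
5. not p, w1   [implies-rule on 4 (branches; this branch)]
6. not ((q and p) implies q), w2   [neg-Box-rule on 3: fresh world w2, w0Rw2]
7. q and p, w2   [neg-implies-rule on 6]
8. not q, w2   [neg-implies-rule on 6]
9. q, w2   [and-rule on 7]
10. p, w2   [and-rule on 7]
Accessibility: w0Rw0, w0Rw1, w0Rw2, w1Rw0, w1Rw1, w2Rw0, w2Rw2
Branch closes: q and not q both at w2.
All branches of the tableau close; one closing branch shown above.

Unsatisfiable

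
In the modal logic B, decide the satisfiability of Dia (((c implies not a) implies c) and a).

Satisfiable (open branch found)

1. Dia (((c implies not a) implies c) and a), 0
2. ((c implies not a) implies c) and a, 1
3. (c implies not a) implies c, 1
4. a, 1
5. c, 1
Accessibility: 0R0, 0R1, 1R0, 1R1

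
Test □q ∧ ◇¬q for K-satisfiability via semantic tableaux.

Unsatisfiable (every branch closes)

1. □q ∧ ◇¬q, u
2. □q, u
3. ◇¬q, u
4. ¬q, v
5. q, v
Accessibility: uRv
Branch closes: q and ¬q both at v.
(One branch shown.) All branches close.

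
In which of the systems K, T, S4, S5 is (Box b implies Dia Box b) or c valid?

K-tableau for the negation not ((Box b implies Dia Box b) or c):
1. not ((Box b implies Dia Box b) or c), u
2. not (Box b implies Dia Box b), u   [neg-or-rule on 1]
3. not c, u   [neg-or-rule on 1]
4. Box b, u   [neg-implies-rule on 2]
5. not Dia Box b, u   [neg-implies-rule on 2]
Complete open branch: countermodel on a K-frame, so not valid in K.
T-tableau for the negation not ((Box b implies Dia Box b) or c):
1. not ((Box b implies Dia Box b) or c), u
2. not (Box b implies Dia Box b), u   [neg-or-rule on 1]
3. not c, u   [neg-or-rule on 1]
4. Box b, u   [neg-implies-rule on 2]
5. not Dia Box b, u   [neg-implies-rule on 2]
6. b, u   [Box-rule on 4 via uRu]
7. not Box b, u   [neg-Dia-rule on 5 via uRu]
8. not b, v   [neg-Box-rule on 7: fresh world v, uRv]
9. b, v   [Box-rule on 4 via uRv]
Accessibility: uRu, uRv, vRv
Branch closes: b and not b both at v.
Every branch closes (one shown): valid in T, hence also in S4, S5 (every theorem of T is a theorem of S4 and S5).

T, S4, S5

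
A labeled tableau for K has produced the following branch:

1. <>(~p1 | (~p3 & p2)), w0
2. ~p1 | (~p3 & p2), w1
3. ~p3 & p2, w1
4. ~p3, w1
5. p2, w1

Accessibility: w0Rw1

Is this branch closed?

No world carries both an atom and its negation.

Not closed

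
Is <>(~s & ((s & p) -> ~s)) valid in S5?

Tableau for the negation ~<>(~s & ((s & p) -> ~s)):
1. ~<>(~s & ((s & p) -> ~s)), u
2. ~(~s & ((s & p) -> ~s)), u   [~<>-rule on 1 via uRu]
3. ~((s & p) -> ~s), u   [~&-rule on 2 (branches; this branch)]
4. s & p, u   [~->-rule on 3]
5. s, u   [~->-rule on 3]
6. p, u   [&-rule on 4]
Accessibility: uRu
The negation has an open branch (countermodel exists).

Not valid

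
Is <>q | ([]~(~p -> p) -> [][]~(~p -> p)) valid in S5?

Valid

Tableau for the negation ~(<>q | ([]~(~p -> p) -> [][]~(~p -> p))):
1. ~(<>q | ([]~(~p -> p) -> [][]~(~p -> p))), w0
2. ~<>q, w0   [~|-rule on 1]
3. ~([]~(~p -> p) -> [][]~(~p -> p)), w0   [~|-rule on 1]
4. []~(~p -> p), w0   [~->-rule on 3]
5. ~[][]~(~p -> p), w0   [~->-rule on 3]
6. ~q, w0   [~<>-rule on 2 via w0Rw0]
7. ~(~p -> p), w0   [[]-rule on 4 via w0Rw0]
8. ~p, w0   [~->-rule on 7]
9. ~[]~(~p -> p), w1   [~[]-rule on 5: fresh world w1, w0Rw1]
10. ~q, w1   [~<>-rule on 2 via w0Rw1]
11. ~(~p -> p), w1   [[]-rule on 4 via w0Rw1]
12. ~p, w1   [~->-rule on 11]
13. ~p -> p, w2   [~[]-rule on 9: fresh world w2, w1Rw2]
14. ~q, w2   [~<>-rule on 2 via w0Rw2]
15. ~(~p -> p), w2   [[]-rule on 4 via w0Rw2]
16. ~p, w2   [~->-rule on 15]
17. p, w2   [->-rule on 13 (branches; this branch)]
Accessibility: w0Rw0, w0Rw1, w0Rw2, w1Rw0, w1Rw1, w1Rw2, w2Rw0, w2Rw1, w2Rw2
Branch closes: p and ~p both at w2.
Every branch of the negation's tableau closes; the branch above is one of them.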